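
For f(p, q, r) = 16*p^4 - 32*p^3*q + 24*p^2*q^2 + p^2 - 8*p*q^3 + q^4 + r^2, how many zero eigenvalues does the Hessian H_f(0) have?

The Hessian at 0 is [[2, 0, 0], [0, 0, 0], [0, 0, 2]] of rank 2; hence corank 1.

1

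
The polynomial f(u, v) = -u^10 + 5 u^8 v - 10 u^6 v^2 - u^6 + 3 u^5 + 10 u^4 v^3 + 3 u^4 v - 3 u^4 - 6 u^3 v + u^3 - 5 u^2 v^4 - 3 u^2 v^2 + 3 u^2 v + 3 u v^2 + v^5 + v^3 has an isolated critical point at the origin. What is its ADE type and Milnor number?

Type E8, Milnor number mu = 8.

The Hessian of f at 0 has rank 0. Corank 2; j^3 = (u + v)^3 is a perfect cube, so E-series; the 5-jet and mu = 8 give E_8.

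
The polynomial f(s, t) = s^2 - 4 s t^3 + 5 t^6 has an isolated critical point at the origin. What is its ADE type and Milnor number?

Type A_5, Milnor number mu = 5.

The Hessian of f at 0 is [[2, 0], [0, 0]] with rank 1, so corank 1. A Groebner basis of the Jacobian ideal J(f) in C{s,t} is {s*t^2, -s/2 + t^3, s^2}; counting standard monomials gives mu = 5. Corank 1: A-series; mu = 5 gives A_5.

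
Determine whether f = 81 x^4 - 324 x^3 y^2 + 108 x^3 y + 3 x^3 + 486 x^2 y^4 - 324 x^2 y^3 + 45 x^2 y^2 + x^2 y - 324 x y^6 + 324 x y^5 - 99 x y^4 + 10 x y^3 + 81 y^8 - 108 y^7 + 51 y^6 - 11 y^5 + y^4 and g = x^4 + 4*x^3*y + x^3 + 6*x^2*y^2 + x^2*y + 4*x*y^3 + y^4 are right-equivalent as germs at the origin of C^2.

Yes.

The Hessian of f at 0 has rank 0. Corank 2; j^3 = x^2*(3*x + y) has shape L^2 M (L != M), so D-series; mu = 5 gives D_5. The Hessian of g at 0 has rank 0. Corank 2; j^3 = x^2*(x + y) has shape L^2 M (L != M), so D-series; mu = 5 gives D_5. Both have type D_5, hence right-equivalent.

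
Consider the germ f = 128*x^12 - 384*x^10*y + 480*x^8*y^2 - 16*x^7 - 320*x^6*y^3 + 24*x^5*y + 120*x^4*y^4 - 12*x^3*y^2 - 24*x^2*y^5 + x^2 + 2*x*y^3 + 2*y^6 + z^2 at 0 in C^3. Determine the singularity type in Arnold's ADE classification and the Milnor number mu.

Type A_{5}, Milnor number mu = 5.

The Hessian of f at 0 is [[2, 0, 0], [0, 0, 0], [0, 0, 2]] with rank 2, so corank 1. A Groebner basis of the Jacobian ideal J(f) in C{x,y,z} is {x*y^2, x + y^3, x^2, z}; counting standard monomials gives mu = 5. Corank 1: A-series; mu = 5 gives A_5.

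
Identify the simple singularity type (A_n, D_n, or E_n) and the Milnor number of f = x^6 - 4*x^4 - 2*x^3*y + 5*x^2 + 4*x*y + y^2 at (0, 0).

Type A_1, Milnor number mu = 1.

The Hessian of f at 0 has rank 2. Corank 0: nondegenerate Morse point, so A_1.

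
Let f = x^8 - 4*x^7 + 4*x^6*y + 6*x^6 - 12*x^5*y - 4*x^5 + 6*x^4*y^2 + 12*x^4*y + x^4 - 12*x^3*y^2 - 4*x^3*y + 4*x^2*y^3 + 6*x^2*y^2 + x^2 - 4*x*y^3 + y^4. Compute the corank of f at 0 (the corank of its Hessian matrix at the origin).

The Hessian at 0 is [[2, 0], [0, 0]] of rank 1; hence corank 1.

1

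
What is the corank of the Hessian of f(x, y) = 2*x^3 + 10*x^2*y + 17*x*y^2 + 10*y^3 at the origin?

The Hessian at 0 is [[0, 0], [0, 0]] of rank 0; hence corank 2.

2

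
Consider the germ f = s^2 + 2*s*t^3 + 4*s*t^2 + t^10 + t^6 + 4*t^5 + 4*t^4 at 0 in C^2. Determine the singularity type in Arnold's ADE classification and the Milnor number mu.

Type A_{9}, Milnor number mu = 9.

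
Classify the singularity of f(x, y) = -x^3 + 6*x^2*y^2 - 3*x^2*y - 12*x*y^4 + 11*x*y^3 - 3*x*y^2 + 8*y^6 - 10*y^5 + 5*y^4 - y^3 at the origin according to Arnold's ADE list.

The Hessian of f at 0 has rank 0. Corank 2; j^3 = -(x + y)^3 is a perfect cube, so E-series; the 4-jet and mu = 7 give E_7.

E7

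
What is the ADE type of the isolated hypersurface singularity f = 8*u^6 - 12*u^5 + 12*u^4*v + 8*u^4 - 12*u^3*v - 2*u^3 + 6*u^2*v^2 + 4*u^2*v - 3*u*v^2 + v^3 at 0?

D4

The Hessian of f at 0 is [[0, 0], [0, 0]] with rank 0, so corank 2. A Groebner basis of the Jacobian ideal J(f) in C{u,v} is {v^3, u^2 - 3*v^2/2, u*v - 3*v^2/2}; counting standard monomials gives mu = 4. Corank 2; j^3 = -(u - v)*(2*u^2 - 2*u*v + v^2) splits into three distinct lines over C (the quadratic factor has nonzero discriminant), so D_4.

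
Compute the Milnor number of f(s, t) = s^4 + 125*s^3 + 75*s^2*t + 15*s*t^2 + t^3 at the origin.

6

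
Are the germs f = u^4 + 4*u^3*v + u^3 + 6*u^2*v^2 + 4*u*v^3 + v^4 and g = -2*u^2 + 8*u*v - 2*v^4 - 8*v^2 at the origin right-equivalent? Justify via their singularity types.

No.

The Hessian of f at 0 is [[0, 0], [0, 0]] with rank 0, so corank 2. A Groebner basis of the Jacobian ideal J(f) in C{u,v} is {v^4, u*v^2 + v^3/3, u^2}; counting standard monomials gives mu = 6. Corank 2; j^3 = u^3 is a perfect cube, so E-series; the 4-jet and mu = 6 give E_6. The Hessian of g at 0 is [[-4, 8], [8, -16]] with rank 1, so corank 1. A Groebner basis of the Jacobian ideal J(g) in C{u,v} is {v^3, u - 2*v}; counting standard monomials gives mu = 3. Corank 1: A-series; mu = 3 gives A_3. f is E_6 but g is A_3, hence not right-equivalent.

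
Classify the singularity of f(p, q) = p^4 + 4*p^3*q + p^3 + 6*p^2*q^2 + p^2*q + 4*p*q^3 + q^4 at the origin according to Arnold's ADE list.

The Hessian of f at 0 has rank 0. Corank 2; j^3 = p^2*(p + q) has shape L^2 M (L != M), so D-series; mu = 5 gives D_5.

D_5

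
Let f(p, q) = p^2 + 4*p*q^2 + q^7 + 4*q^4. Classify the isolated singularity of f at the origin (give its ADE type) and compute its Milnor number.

Type A_6, Milnor number mu = 6.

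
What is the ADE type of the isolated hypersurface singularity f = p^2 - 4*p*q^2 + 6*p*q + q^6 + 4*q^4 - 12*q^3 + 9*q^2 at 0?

A_{5}

The Hessian of f at 0 has rank 1. Corank 1: A-series; mu = 5 gives A_5.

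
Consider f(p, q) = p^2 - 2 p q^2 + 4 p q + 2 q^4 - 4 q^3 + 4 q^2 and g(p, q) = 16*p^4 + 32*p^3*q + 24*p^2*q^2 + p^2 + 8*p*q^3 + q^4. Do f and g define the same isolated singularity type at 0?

Yes.

The Hessian of f at 0 has rank 1. Corank 1: A-series; mu = 3 gives A_3. The Hessian of g at 0 has rank 1. Corank 1: A-series; mu = 3 gives A_3. Both have type A_3, hence right-equivalent.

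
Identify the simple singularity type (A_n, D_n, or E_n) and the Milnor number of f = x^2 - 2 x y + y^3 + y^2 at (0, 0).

Type A2, Milnor number mu = 2.

The Hessian of f at 0 has rank 1. Corank 1: A-series; mu = 2 gives A_2.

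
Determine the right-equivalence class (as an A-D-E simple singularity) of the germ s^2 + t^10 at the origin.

A_9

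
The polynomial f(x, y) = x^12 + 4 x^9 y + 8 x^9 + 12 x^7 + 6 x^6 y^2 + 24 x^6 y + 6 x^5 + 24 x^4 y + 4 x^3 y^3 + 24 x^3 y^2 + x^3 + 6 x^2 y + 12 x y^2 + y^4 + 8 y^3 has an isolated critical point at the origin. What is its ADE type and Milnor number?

Type E6, Milnor number mu = 6.

The Hessian of f at 0 is [[0, 0], [0, 0]] with rank 0, so corank 2. A Groebner basis of the Jacobian ideal J(f) in C{x,y} is {y^3, x^2 + 4*x*y + 4*y^2}; counting standard monomials gives mu = 6. Corank 2; j^3 = (x + 2*y)^3 is a perfect cube, so E-series; the 4-jet and mu = 6 give E_6.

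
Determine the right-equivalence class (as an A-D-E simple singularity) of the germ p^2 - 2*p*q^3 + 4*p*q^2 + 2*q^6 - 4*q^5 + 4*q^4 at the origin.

A_{5}

The Hessian of f at 0 has rank 1. Corank 1: A-series; mu = 5 gives A_5.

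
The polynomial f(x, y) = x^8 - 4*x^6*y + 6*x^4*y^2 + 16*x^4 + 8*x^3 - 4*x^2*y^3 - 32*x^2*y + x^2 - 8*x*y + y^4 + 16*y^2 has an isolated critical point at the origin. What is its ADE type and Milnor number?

Type A_{3}, Milnor number mu = 3.

The Hessian of f at 0 has rank 1. Corank 1: A-series; mu = 3 gives A_3.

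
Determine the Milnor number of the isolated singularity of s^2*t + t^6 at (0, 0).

7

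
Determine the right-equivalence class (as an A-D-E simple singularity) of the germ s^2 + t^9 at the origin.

A_{8}

The Hessian of f at 0 is [[2, 0], [0, 0]] with rank 1, so corank 1. A Groebner basis of the Jacobian ideal J(f) in C{s,t} is {t^8, s}; counting standard monomials gives mu = 8. Corank 1: A-series; mu = 8 gives A_8.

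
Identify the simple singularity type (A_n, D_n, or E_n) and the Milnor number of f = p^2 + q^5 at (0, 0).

Type A_4, Milnor number mu = 4.

The Hessian of f at 0 is [[2, 0], [0, 0]] with rank 1, so corank 1. A Groebner basis of the Jacobian ideal J(f) in C{p,q} is {q^4, p}; counting standard monomials gives mu = 4. Corank 1: A-series; mu = 4 gives A_4.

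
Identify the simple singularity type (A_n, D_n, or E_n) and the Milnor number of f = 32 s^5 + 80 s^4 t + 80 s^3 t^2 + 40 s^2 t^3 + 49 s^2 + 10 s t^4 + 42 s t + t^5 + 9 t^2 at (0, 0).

The Hessian of f at 0 has rank 1. Corank 1: A-series; mu = 4 gives A_4.

Type A_4, Milnor number mu = 4.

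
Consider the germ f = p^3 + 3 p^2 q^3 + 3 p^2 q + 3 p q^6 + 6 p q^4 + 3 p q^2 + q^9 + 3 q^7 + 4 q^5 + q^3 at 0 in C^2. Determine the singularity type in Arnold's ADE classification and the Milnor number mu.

Type E8, Milnor number mu = 8.

The Hessian of f at 0 is [[0, 0], [0, 0]] with rank 0, so corank 2. A Groebner basis of the Jacobian ideal J(f) in C{p,q} is {p^2/2 + p*q^3 + p*q + q^2/2, q^4, p^3 - 3*p*q^2 - 2*q^3, p^2*q + 2*p*q^2 + q^3}; counting standard monomials gives mu = 8. Corank 2; j^3 = (p + q)^3 is a perfect cube, so E-series; the 5-jet and mu = 8 give E_8.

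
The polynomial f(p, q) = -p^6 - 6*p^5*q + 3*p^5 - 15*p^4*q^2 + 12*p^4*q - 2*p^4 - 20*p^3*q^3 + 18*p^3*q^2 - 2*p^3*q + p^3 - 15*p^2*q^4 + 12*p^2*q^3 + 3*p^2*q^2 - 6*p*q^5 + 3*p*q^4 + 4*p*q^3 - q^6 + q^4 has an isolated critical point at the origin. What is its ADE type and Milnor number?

Type E_6, Milnor number mu = 6.

The Hessian of f at 0 has rank 0. Corank 2; j^3 = p^3 is a perfect cube, so E-series; the 4-jet and mu = 6 give E_6.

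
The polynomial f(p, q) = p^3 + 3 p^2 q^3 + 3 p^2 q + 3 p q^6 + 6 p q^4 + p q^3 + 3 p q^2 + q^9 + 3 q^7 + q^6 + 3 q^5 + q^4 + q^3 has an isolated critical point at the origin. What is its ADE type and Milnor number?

The Hessian of f at 0 has rank 0. Corank 2; j^3 = (p + q)^3 is a perfect cube, so E-series; the 4-jet and mu = 7 give E_7.

Type E_7, Milnor number mu = 7.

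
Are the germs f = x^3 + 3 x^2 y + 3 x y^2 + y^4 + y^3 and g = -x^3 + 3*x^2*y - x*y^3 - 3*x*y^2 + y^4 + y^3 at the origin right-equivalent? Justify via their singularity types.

No.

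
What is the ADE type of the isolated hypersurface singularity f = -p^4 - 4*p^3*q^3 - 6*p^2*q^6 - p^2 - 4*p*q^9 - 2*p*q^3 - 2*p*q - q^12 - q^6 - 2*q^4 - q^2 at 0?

A_{3}

The Hessian of f at 0 is [[-2, -2], [-2, -2]] with rank 1, so corank 1. A Groebner basis of the Jacobian ideal J(f) in C{p,q} is {q^3, p + q}; counting standard monomials gives mu = 3. Corank 1: A-series; mu = 3 gives A_3.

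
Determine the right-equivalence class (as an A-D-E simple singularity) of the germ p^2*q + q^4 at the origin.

D5

The Hessian of f at 0 is [[0, 0], [0, 0]] with rank 0, so corank 2. A Groebner basis of the Jacobian ideal J(f) in C{p,q} is {p^3, p^2/4 + q^3, p*q}; counting standard monomials gives mu = 5. Corank 2; j^3 = p^2*q has shape L^2 M (L != M), so D-series; mu = 5 gives D_5.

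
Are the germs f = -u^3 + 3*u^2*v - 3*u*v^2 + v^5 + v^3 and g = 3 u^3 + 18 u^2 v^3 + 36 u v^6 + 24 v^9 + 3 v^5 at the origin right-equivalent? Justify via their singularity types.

Yes.

The Hessian of f at 0 has rank 0. Corank 2; j^3 = -(u - v)^3 is a perfect cube, so E-series; the 5-jet and mu = 8 give E_8. The Hessian of g at 0 has rank 0. Corank 2; j^3 = 3*u^3 is a perfect cube, so E-series; the 5-jet and mu = 8 give E_8. Both have type E_8, hence right-equivalent.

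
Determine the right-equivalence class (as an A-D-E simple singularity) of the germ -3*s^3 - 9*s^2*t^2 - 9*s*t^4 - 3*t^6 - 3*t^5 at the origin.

E8

The Hessian of f at 0 has rank 0. Corank 2; j^3 = -3*s^3 is a perfect cube, so E-series; the 5-jet and mu = 8 give E_8.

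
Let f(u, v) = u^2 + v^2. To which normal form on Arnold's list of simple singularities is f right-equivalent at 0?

The Hessian of f at 0 is [[2, 0], [0, 2]] with rank 2, so corank 0. A Groebner basis of the Jacobian ideal J(f) in C{u,v} is {u, v}; counting standard monomials gives mu = 1. Corank 0: nondegenerate Morse point, so A_1.

A_1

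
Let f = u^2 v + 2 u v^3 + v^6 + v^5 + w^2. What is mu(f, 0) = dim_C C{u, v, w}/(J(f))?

7

The Hessian of f at 0 has rank 1. Corank 2; j^3 = u^2*v has shape L^2 M (L != M), so D-series; mu = 7 gives D_7.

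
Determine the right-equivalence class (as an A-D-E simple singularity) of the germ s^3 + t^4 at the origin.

The Hessian of f at 0 has rank 0. Corank 2; j^3 = s^3 is a perfect cube, so E-series; the 4-jet and mu = 6 give E_6.

E6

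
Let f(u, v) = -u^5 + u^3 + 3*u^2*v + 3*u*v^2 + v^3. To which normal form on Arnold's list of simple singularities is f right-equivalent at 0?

E_8

The Hessian of f at 0 has rank 0. Corank 2; j^3 = (u + v)^3 is a perfect cube, so E-series; the 5-jet and mu = 8 give E_8.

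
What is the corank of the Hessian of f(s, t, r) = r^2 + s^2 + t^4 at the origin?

1

Hessian at 0 has rank 2.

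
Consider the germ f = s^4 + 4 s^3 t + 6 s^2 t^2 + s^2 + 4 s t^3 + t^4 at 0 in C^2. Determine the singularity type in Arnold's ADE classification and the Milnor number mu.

The Hessian of f at 0 has rank 1. Corank 1: A-series; mu = 3 gives A_3.

Type A_3, Milnor number mu = 3.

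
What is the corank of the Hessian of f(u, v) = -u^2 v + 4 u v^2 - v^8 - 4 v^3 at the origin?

Hessian at 0 has rank 0.

2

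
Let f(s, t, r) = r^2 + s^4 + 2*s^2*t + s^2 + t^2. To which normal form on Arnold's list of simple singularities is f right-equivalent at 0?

A1

The Hessian of f at 0 is [[2, 0, 0], [0, 2, 0], [0, 0, 2]] with rank 3, so corank 0. A Groebner basis of the Jacobian ideal J(f) in C{s,t,r} is {s, t, r}; counting standard monomials gives mu = 1. Corank 0: nondegenerate Morse point, so A_1.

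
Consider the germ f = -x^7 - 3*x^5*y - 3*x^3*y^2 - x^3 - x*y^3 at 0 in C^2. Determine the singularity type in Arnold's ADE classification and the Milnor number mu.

Type E_7, Milnor number mu = 7.

The Hessian of f at 0 is [[0, 0], [0, 0]] with rank 0, so corank 2. A Groebner basis of the Jacobian ideal J(f) in C{x,y} is {x^3, x*y^2, 3*x^2 + y^3}; counting standard monomials gives mu = 7. Corank 2; j^3 = -x^3 is a perfect cube, so E-series; the 4-jet and mu = 7 give E_7.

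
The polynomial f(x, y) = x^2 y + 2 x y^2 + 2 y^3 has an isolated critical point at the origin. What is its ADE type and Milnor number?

The Hessian of f at 0 has rank 0. Corank 2; j^3 = y*(x^2 + 2*x*y + 2*y^2) splits into three distinct lines over C (the quadratic factor has nonzero discriminant), so D_4.

Type D4, Milnor number mu = 4.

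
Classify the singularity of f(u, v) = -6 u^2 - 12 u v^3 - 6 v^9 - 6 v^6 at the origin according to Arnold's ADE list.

A8

The Hessian of f at 0 has rank 1. Corank 1: A-series; mu = 8 gives A_8.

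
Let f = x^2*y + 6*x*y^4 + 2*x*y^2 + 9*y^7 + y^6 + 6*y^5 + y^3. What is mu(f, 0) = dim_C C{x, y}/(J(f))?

7

The Hessian of f at 0 is [[0, 0], [0, 0]] with rank 0, so corank 2. A Groebner basis of the Jacobian ideal J(f) in C{x,y} is {x*y/3 + y^4 + y^2/3, x^3 - 3*x^2/2 - 3*x*y + y^3 - 3*y^2/2, x^2*y + x^2 + 2*x*y - y^3 + y^2, -x^2/2 + x*y^2 - x*y + y^3 - y^2/2}; counting standard monomials gives mu = 7. Corank 2; j^3 = y*(x + y)^2 has shape L^2 M (L != M), so D-series; mu = 7 gives D_7.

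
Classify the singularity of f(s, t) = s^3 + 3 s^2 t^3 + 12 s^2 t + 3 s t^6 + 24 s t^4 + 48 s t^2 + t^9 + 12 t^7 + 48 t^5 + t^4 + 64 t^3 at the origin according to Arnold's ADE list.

E_{6}

The Hessian of f at 0 has rank 0. Corank 2; j^3 = (s + 4*t)^3 is a perfect cube, so E-series; the 4-jet and mu = 6 give E_6.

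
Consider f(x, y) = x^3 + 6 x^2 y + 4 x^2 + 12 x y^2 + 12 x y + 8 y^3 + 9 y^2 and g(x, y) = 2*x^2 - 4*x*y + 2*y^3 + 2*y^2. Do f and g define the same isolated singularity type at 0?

Yes.

The Hessian of f at 0 is [[8, 12], [12, 18]] with rank 1, so corank 1. A Groebner basis of the Jacobian ideal J(f) in C{x,y} is {y^2, x + 3*y/2}; counting standard monomials gives mu = 2. Corank 1: A-series; mu = 2 gives A_2. The Hessian of g at 0 is [[4, -4], [-4, 4]] with rank 1, so corank 1. A Groebner basis of the Jacobian ideal J(g) in C{x,y} is {y^2, x - y}; counting standard monomials gives mu = 2. Corank 1: A-series; mu = 2 gives A_2. Both have type A_2, hence right-equivalent.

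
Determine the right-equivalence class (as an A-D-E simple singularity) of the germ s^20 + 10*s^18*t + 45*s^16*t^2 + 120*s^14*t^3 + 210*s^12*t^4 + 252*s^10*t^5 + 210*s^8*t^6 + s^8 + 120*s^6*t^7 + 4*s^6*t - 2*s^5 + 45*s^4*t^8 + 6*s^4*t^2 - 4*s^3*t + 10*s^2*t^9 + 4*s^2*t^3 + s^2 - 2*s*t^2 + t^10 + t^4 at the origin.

A_{9}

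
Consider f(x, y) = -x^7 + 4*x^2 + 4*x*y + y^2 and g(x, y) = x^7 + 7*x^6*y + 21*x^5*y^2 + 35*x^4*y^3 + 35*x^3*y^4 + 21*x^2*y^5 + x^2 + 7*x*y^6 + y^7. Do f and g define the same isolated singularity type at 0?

Yes.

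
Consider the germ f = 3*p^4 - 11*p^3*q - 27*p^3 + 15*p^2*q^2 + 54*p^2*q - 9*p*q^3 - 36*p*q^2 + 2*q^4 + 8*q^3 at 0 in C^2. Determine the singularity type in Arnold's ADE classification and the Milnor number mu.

The Hessian of f at 0 has rank 0. Corank 2; j^3 = -(3*p - 2*q)^3 is a perfect cube, so E-series; the 4-jet and mu = 7 give E_7.

Type E_{7}, Milnor number mu = 7.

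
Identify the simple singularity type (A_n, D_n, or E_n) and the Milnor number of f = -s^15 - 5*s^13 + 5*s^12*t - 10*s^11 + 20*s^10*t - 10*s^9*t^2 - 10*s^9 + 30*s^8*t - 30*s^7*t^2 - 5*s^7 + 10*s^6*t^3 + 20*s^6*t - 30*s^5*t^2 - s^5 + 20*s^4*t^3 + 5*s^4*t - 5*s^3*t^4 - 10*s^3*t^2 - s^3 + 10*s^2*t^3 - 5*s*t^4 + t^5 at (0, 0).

Type E8, Milnor number mu = 8.

The Hessian of f at 0 has rank 0. Corank 2; j^3 = -s^3 is a perfect cube, so E-series; the 5-jet and mu = 8 give E_8.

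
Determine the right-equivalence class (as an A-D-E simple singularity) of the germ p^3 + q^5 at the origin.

E_8

The Hessian of f at 0 has rank 0. Corank 2; j^3 = p^3 is a perfect cube, so E-series; the 5-jet and mu = 8 give E_8.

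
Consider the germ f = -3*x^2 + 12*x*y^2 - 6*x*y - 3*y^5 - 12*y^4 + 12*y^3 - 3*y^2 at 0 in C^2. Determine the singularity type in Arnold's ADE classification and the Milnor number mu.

Type A_{4}, Milnor number mu = 4.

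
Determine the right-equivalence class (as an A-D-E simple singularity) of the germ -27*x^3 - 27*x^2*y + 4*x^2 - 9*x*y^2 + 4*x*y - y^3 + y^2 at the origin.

The Hessian of f at 0 has rank 1. Corank 1: A-series; mu = 2 gives A_2.

A2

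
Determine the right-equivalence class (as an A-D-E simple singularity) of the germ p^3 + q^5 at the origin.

E8

The Hessian of f at 0 is [[0, 0], [0, 0]] with rank 0, so corank 2. A Groebner basis of the Jacobian ideal J(f) in C{p,q} is {q^4, p^2}; counting standard monomials gives mu = 8. Corank 2; j^3 = p^3 is a perfect cube, so E-series; the 5-jet and mu = 8 give E_8.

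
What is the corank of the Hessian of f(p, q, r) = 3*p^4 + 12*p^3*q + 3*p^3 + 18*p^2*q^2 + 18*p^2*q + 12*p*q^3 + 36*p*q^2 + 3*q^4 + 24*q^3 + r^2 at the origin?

2

Hessian at 0 has rank 1.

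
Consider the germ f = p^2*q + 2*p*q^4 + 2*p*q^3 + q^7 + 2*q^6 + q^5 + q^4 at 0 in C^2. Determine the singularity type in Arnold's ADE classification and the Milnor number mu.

Type D_{5}, Milnor number mu = 5.

The Hessian of f at 0 has rank 0. Corank 2; j^3 = p^2*q has shape L^2 M (L != M), so D-series; mu = 5 gives D_5.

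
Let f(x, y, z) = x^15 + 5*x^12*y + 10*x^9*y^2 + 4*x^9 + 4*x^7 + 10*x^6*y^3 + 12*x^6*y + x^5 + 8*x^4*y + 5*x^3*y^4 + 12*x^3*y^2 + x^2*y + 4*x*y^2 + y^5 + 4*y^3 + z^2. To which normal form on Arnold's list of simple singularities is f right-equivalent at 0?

The Hessian of f at 0 has rank 1. Corank 2; j^3 = y*(x + 2*y)^2 has shape L^2 M (L != M), so D-series; mu = 6 gives D_6.

D_{6}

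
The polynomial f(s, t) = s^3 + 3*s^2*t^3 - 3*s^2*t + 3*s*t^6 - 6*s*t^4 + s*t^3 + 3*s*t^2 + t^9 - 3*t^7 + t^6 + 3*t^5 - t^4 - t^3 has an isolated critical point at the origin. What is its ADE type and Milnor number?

Type E_7, Milnor number mu = 7.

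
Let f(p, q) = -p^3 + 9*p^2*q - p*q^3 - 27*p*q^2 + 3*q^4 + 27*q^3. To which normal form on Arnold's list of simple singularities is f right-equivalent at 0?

E7

The Hessian of f at 0 has rank 0. Corank 2; j^3 = -(p - 3*q)^3 is a perfect cube, so E-series; the 4-jet and mu = 7 give E_7.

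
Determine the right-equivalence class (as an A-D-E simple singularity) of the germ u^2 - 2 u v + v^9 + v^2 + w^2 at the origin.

The Hessian of f at 0 is [[2, -2, 0], [-2, 2, 0], [0, 0, 2]] with rank 2, so corank 1. A Groebner basis of the Jacobian ideal J(f) in C{u,v,w} is {v^8, u - v, w}; counting standard monomials gives mu = 8. Corank 1: A-series; mu = 8 gives A_8.

A8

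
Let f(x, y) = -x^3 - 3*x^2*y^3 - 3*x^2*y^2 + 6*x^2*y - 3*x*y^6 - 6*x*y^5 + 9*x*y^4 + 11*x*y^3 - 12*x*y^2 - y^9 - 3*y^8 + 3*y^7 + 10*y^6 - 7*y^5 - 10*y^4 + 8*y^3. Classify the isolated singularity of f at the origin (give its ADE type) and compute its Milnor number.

Type E_7, Milnor number mu = 7.

The Hessian of f at 0 has rank 0. Corank 2; j^3 = -(x - 2*y)^3 is a perfect cube, so E-series; the 4-jet and mu = 7 give E_7.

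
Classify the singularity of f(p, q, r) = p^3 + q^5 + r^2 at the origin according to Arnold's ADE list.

E8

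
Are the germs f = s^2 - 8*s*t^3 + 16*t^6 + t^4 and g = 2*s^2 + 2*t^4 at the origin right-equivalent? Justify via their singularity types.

The Hessian of f at 0 has rank 1. Corank 1: A-series; mu = 3 gives A_3. The Hessian of g at 0 has rank 1. Corank 1: A-series; mu = 3 gives A_3. Both have type A_3, hence right-equivalent.

Yes.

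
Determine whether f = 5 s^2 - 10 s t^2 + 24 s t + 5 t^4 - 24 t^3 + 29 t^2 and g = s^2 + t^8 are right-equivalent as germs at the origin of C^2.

The Hessian of f at 0 is [[10, 24], [24, 58]] with rank 2, so corank 0. A Groebner basis of the Jacobian ideal J(f) in C{s,t} is {s, t}; counting standard monomials gives mu = 1. Corank 0: nondegenerate Morse point, so A_1. The Hessian of g at 0 is [[2, 0], [0, 0]] with rank 1, so corank 1. A Groebner basis of the Jacobian ideal J(g) in C{s,t} is {t^7, s}; counting standard monomials gives mu = 7. Corank 1: A-series; mu = 7 gives A_7. f is A_1 but g is A_7, hence not right-equivalent.

No.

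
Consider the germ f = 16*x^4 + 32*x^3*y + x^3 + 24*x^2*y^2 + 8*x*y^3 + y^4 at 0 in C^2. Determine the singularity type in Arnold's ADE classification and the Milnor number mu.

Type E_{6}, Milnor number mu = 6.

The Hessian of f at 0 has rank 0. Corank 2; j^3 = x^3 is a perfect cube, so E-series; the 4-jet and mu = 6 give E_6.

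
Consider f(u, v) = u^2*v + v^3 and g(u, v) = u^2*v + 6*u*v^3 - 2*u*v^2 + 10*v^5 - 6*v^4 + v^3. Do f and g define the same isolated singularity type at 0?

No.

The Hessian of f at 0 has rank 0. Corank 2; j^3 = v*(u^2 + v^2) splits into three distinct lines over C (the quadratic factor has nonzero discriminant), so D_4. The Hessian of g at 0 has rank 0. Corank 2; j^3 = v*(u - v)^2 has shape L^2 M (L != M), so D-series; mu = 6 gives D_6. f is D_4 but g is D_6, hence not right-equivalent.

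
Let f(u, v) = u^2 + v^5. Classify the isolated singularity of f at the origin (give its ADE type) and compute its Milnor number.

The Hessian of f at 0 has rank 1. Corank 1: A-series; mu = 4 gives A_4.

Type A4, Milnor number mu = 4.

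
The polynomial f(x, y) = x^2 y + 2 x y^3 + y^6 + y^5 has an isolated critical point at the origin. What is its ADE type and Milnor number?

Type D_7, Milnor number mu = 7.

The Hessian of f at 0 has rank 0. Corank 2; j^3 = x^2*y has shape L^2 M (L != M), so D-series; mu = 7 gives D_7.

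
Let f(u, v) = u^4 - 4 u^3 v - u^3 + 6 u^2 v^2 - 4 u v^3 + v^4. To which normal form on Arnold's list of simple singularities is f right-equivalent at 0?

E6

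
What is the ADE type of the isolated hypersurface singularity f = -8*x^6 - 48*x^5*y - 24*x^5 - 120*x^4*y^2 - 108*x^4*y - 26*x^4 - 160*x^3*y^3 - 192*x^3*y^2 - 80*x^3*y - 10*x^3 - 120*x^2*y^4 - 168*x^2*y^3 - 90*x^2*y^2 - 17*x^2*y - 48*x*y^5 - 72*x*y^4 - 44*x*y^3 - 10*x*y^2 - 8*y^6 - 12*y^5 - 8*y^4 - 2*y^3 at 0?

D4

The Hessian of f at 0 has rank 0. Corank 2; j^3 = -(2*x + y)*(5*x^2 + 6*x*y + 2*y^2) splits into three distinct lines over C (the quadratic factor has nonzero discriminant), so D_4.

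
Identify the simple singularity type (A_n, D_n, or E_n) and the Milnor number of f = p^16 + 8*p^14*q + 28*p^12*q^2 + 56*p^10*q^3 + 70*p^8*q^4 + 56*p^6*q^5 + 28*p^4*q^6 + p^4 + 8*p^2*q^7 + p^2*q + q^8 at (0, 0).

The Hessian of f at 0 has rank 0. Corank 2; j^3 = p^2*q has shape L^2 M (L != M), so D-series; mu = 9 gives D_9.

Type D9, Milnor number mu = 9.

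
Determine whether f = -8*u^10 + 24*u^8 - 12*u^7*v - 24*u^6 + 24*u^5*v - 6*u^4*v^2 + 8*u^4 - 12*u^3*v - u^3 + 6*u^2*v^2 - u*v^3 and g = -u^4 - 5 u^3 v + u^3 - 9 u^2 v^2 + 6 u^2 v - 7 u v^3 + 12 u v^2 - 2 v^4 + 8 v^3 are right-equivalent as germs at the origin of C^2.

Yes.

The Hessian of f at 0 has rank 0. Corank 2; j^3 = -u^3 is a perfect cube, so E-series; the 4-jet and mu = 7 give E_7. The Hessian of g at 0 has rank 0. Corank 2; j^3 = (u + 2*v)^3 is a perfect cube, so E-series; the 4-jet and mu = 7 give E_7. Both have type E_7, hence right-equivalent.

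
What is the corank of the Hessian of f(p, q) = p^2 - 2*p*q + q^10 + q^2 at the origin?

Hessian at 0 has rank 1.

1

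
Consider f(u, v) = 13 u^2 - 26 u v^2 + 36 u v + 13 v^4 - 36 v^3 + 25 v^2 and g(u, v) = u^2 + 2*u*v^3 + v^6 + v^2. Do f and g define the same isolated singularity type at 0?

Yes.

The Hessian of f at 0 has rank 2. Corank 0: nondegenerate Morse point, so A_1. The Hessian of g at 0 has rank 2. Corank 0: nondegenerate Morse point, so A_1. Both have type A_1, hence right-equivalent.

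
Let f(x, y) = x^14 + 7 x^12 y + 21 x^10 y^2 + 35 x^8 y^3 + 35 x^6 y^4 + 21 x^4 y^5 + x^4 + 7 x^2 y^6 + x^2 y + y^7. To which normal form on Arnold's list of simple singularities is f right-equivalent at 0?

D_8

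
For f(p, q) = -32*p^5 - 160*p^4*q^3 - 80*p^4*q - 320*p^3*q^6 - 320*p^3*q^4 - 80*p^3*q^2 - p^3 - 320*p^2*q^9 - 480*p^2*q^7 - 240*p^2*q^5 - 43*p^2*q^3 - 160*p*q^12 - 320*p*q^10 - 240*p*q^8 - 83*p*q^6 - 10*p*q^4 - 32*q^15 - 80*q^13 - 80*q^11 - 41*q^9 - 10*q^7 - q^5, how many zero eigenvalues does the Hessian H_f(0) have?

Hessian at 0 has rank 0.

2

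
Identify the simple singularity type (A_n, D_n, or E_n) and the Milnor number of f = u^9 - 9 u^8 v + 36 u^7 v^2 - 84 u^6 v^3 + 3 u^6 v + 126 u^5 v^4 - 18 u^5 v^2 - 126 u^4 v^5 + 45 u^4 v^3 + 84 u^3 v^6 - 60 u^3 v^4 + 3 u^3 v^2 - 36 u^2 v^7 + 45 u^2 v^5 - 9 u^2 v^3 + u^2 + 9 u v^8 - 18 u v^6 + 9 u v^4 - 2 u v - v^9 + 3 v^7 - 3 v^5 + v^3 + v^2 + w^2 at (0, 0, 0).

The Hessian of f at 0 is [[2, -2, 0], [-2, 2, 0], [0, 0, 2]] with rank 2, so corank 1. A Groebner basis of the Jacobian ideal J(f) in C{u,v,w} is {v^2, u - v, w}; counting standard monomials gives mu = 2. Corank 1: A-series; mu = 2 gives A_2.

Type A_2, Milnor number mu = 2.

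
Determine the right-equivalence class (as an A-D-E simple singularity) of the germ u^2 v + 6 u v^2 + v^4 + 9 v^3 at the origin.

D5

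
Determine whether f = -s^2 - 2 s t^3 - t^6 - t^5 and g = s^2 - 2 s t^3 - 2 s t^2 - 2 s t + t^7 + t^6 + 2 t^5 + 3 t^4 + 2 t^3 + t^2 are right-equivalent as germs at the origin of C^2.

No.

The Hessian of f at 0 has rank 1. Corank 1: A-series; mu = 4 gives A_4. The Hessian of g at 0 has rank 1. Corank 1: A-series; mu = 6 gives A_6. f is A_4 but g is A_6, hence not right-equivalent.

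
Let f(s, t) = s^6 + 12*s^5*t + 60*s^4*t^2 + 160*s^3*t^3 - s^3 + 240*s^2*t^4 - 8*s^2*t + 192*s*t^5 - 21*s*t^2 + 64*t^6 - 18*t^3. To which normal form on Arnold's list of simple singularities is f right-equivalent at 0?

D7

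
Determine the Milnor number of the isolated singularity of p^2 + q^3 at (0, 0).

The Hessian of f at 0 has rank 1. Corank 1: A-series; mu = 2 gives A_2.

2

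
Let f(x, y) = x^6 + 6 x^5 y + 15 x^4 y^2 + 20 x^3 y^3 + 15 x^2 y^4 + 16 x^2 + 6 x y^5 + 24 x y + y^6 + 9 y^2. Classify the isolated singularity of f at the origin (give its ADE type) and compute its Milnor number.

Type A_5, Milnor number mu = 5.

The Hessian of f at 0 has rank 1. Corank 1: A-series; mu = 5 gives A_5.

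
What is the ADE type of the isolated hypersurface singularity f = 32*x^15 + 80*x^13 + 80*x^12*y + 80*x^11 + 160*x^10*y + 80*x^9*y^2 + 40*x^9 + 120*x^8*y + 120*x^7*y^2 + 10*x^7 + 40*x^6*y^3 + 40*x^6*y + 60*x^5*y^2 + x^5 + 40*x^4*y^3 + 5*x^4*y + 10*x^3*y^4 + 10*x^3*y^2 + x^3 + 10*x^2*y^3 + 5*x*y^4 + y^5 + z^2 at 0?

E8

The Hessian of f at 0 has rank 1. Corank 2; j^3 = x^3 is a perfect cube, so E-series; the 5-jet and mu = 8 give E_8.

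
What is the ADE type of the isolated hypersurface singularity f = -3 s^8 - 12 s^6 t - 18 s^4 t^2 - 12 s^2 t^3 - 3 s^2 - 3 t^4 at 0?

A3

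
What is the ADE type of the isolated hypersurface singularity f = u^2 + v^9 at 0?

The Hessian of f at 0 is [[2, 0], [0, 0]] with rank 1, so corank 1. A Groebner basis of the Jacobian ideal J(f) in C{u,v} is {v^8, u}; counting standard monomials gives mu = 8. Corank 1: A-series; mu = 8 gives A_8.

A8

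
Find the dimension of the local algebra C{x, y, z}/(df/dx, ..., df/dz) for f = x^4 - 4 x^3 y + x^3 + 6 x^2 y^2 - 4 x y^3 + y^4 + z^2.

6

The Hessian of f at 0 is [[0, 0, 0], [0, 0, 0], [0, 0, 2]] with rank 1, so corank 2. A Groebner basis of the Jacobian ideal J(f) in C{x,y,z} is {y^4, x*y^2 - y^3/3, x^2, z}; counting standard monomials gives mu = 6. Corank 2; j^3 = x^3 is a perfect cube, so E-series; the 4-jet and mu = 6 give E_6.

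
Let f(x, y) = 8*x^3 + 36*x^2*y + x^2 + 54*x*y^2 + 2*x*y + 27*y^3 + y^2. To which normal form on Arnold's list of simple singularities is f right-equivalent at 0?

The Hessian of f at 0 has rank 1. Corank 1: A-series; mu = 2 gives A_2.

A_{2}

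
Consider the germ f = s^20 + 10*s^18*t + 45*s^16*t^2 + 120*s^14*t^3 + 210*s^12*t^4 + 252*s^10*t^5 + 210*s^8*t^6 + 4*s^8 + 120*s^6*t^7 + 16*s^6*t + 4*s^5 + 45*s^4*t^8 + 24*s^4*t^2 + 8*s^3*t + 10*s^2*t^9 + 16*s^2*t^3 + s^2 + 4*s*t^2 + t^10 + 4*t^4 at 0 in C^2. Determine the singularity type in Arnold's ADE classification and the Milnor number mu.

The Hessian of f at 0 has rank 1. Corank 1: A-series; mu = 9 gives A_9.

Type A_{9}, Milnor number mu = 9.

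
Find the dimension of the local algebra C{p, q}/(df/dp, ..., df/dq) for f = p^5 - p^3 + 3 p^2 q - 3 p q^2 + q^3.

The Hessian of f at 0 has rank 0. Corank 2; j^3 = -(p - q)^3 is a perfect cube, so E-series; the 5-jet and mu = 8 give E_8.

8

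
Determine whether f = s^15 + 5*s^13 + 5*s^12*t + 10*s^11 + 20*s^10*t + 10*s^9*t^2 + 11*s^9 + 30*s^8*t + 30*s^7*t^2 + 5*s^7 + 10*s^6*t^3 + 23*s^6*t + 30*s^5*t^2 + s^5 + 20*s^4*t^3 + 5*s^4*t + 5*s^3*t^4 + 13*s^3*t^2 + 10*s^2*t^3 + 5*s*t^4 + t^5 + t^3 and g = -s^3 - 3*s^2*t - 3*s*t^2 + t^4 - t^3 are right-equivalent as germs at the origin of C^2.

The Hessian of f at 0 has rank 0. Corank 2; j^3 = t^3 is a perfect cube, so E-series; the 5-jet and mu = 8 give E_8. The Hessian of g at 0 has rank 0. Corank 2; j^3 = -(s + t)^3 is a perfect cube, so E-series; the 4-jet and mu = 6 give E_6. f is E_8 but g is E_6, hence not right-equivalent.

No.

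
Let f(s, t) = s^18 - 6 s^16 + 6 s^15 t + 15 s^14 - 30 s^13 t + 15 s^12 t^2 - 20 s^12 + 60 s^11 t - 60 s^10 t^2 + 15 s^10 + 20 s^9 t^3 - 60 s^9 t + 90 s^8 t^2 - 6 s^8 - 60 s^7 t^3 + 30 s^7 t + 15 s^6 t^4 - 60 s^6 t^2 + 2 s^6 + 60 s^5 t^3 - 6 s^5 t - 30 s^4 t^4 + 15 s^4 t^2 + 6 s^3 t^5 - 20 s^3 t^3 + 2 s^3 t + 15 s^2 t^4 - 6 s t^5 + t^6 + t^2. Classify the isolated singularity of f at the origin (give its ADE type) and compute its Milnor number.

Type A5, Milnor number mu = 5.

The Hessian of f at 0 is [[0, 0], [0, 2]] with rank 1, so corank 1. A Groebner basis of the Jacobian ideal J(f) in C{s,t} is {s^3 + t, s^2*t, t^2}; counting standard monomials gives mu = 5. Corank 1: A-series; mu = 5 gives A_5.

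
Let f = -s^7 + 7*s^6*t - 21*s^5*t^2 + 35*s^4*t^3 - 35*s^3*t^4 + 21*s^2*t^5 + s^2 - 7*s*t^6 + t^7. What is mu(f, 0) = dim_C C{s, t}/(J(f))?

6

The Hessian of f at 0 has rank 1. Corank 1: A-series; mu = 6 gives A_6.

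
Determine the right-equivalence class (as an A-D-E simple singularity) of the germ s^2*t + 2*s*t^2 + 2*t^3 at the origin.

D_{4}

The Hessian of f at 0 is [[0, 0], [0, 0]] with rank 0, so corank 2. A Groebner basis of the Jacobian ideal J(f) in C{s,t} is {t^3, s^2 + 2*t^2, s*t + t^2}; counting standard monomials gives mu = 4. Corank 2; j^3 = t*(s^2 + 2*s*t + 2*t^2) splits into three distinct lines over C (the quadratic factor has nonzero discriminant), so D_4.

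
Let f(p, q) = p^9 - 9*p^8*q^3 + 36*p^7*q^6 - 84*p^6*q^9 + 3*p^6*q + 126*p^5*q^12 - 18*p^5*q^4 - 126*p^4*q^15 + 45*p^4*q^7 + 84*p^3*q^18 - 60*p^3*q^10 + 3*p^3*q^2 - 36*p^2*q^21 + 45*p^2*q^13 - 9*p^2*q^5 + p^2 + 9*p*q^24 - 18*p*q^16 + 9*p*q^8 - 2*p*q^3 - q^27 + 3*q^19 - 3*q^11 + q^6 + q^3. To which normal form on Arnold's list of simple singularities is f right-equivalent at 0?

The Hessian of f at 0 has rank 1. Corank 1: A-series; mu = 2 gives A_2.

A2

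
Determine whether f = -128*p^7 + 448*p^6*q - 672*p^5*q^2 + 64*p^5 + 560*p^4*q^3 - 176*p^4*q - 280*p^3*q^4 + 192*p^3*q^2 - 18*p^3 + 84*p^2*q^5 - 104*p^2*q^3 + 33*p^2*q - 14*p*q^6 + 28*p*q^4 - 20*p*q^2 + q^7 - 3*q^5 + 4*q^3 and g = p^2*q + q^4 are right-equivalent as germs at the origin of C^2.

The Hessian of f at 0 has rank 0. Corank 2; j^3 = -(2*p - q)*(3*p - 2*q)^2 has shape L^2 M (L != M), so D-series; mu = 6 gives D_6. The Hessian of g at 0 has rank 0. Corank 2; j^3 = p^2*q has shape L^2 M (L != M), so D-series; mu = 5 gives D_5. f is D_6 but g is D_5, hence not right-equivalent.

No.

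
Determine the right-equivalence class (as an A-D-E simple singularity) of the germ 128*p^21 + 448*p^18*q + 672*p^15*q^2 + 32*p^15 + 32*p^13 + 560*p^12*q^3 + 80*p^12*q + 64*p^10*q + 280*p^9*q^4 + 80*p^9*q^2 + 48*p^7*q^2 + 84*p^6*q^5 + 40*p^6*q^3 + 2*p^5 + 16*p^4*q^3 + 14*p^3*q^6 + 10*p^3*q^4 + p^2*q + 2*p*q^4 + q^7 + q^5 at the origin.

The Hessian of f at 0 has rank 0. Corank 2; j^3 = p^2*q has shape L^2 M (L != M), so D-series; mu = 6 gives D_6.

D6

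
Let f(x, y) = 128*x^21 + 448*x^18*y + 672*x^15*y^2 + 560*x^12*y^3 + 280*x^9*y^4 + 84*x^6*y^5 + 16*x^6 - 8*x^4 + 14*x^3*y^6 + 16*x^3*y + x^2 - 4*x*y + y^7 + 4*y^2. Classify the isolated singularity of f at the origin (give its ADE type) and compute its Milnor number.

Type A6, Milnor number mu = 6.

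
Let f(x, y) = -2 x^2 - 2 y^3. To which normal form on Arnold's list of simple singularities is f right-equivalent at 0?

A_{2}

The Hessian of f at 0 has rank 1. Corank 1: A-series; mu = 2 gives A_2.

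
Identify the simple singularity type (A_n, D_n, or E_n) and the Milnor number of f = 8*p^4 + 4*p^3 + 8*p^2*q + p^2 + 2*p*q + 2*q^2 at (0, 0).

Type A_{1}, Milnor number mu = 1.

The Hessian of f at 0 has rank 2. Corank 0: nondegenerate Morse point, so A_1.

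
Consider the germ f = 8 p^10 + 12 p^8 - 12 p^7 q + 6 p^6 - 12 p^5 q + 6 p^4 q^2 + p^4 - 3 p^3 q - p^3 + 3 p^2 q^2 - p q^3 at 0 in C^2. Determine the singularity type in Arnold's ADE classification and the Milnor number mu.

The Hessian of f at 0 has rank 0. Corank 2; j^3 = -p^3 is a perfect cube, so E-series; the 4-jet and mu = 7 give E_7.

Type E7, Milnor number mu = 7.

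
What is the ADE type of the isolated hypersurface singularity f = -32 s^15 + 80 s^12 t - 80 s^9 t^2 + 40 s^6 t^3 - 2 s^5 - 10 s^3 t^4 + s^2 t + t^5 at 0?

The Hessian of f at 0 has rank 0. Corank 2; j^3 = s^2*t has shape L^2 M (L != M), so D-series; mu = 6 gives D_6.

D6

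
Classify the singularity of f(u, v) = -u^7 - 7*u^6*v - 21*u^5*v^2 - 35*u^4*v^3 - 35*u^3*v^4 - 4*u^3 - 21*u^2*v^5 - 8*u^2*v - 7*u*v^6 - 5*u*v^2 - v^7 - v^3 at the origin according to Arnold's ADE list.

The Hessian of f at 0 has rank 0. Corank 2; j^3 = -(u + v)*(2*u + v)^2 has shape L^2 M (L != M), so D-series; mu = 8 gives D_8.

D_{8}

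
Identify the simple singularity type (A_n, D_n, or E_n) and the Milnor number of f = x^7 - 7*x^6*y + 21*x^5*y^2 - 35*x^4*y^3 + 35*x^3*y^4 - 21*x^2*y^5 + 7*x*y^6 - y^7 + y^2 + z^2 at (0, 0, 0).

Type A_6, Milnor number mu = 6.

The Hessian of f at 0 is [[0, 0, 0], [0, 2, 0], [0, 0, 2]] with rank 2, so corank 1. A Groebner basis of the Jacobian ideal J(f) in C{x,y,z} is {x^6, y, z}; counting standard monomials gives mu = 6. Corank 1: A-series; mu = 6 gives A_6.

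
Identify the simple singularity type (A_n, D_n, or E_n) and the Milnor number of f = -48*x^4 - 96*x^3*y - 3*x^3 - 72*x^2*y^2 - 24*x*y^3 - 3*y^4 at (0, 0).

Type E_{6}, Milnor number mu = 6.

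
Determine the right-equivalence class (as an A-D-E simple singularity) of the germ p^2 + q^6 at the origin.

The Hessian of f at 0 has rank 1. Corank 1: A-series; mu = 5 gives A_5.

A_{5}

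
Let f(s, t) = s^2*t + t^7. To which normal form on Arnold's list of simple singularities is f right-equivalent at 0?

D_8

The Hessian of f at 0 is [[0, 0], [0, 0]] with rank 0, so corank 2. A Groebner basis of the Jacobian ideal J(f) in C{s,t} is {s^2/7 + t^6, s^3, s*t}; counting standard monomials gives mu = 8. Corank 2; j^3 = s^2*t has shape L^2 M (L != M), so D-series; mu = 8 gives D_8.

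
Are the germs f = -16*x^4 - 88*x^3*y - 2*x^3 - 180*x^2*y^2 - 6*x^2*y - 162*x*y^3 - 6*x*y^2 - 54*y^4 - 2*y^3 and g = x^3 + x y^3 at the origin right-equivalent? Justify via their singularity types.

Yes.

The Hessian of f at 0 is [[0, 0], [0, 0]] with rank 0, so corank 2. A Groebner basis of the Jacobian ideal J(f) in C{x,y} is {3*x^2/4 + 3*x*y/2 + y^4 + y^3/4 + 3*y^2/4, x^3 + 15*x^2/4 + 15*x*y/2 + 9*y^3/4 + 15*y^2/4, x^2*y - 9*x^2/4 - 9*x*y/2 - 7*y^3/4 - 9*y^2/4, x^2 + x*y^2 + 2*x*y + 4*y^3/3 + y^2}; counting standard monomials gives mu = 7. Corank 2; j^3 = -2*(x + y)^3 is a perfect cube, so E-series; the 4-jet and mu = 7 give E_7. The Hessian of g at 0 is [[0, 0], [0, 0]] with rank 0, so corank 2. A Groebner basis of the Jacobian ideal J(g) in C{x,y} is {x^3, x*y^2, 3*x^2 + y^3}; counting standard monomials gives mu = 7. Corank 2; j^3 = x^3 is a perfect cube, so E-series; the 4-jet and mu = 7 give E_7. Both have type E_7, hence right-equivalent.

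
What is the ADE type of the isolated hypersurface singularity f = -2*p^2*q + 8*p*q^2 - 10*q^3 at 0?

D4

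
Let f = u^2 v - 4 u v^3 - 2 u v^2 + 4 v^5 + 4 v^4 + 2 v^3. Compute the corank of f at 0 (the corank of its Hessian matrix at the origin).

2

Hessian at 0 has rank 0.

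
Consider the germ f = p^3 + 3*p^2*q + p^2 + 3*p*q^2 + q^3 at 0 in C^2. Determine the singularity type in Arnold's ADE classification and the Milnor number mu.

Type A_{2}, Milnor number mu = 2.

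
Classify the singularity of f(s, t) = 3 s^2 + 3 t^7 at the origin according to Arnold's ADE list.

A_{6}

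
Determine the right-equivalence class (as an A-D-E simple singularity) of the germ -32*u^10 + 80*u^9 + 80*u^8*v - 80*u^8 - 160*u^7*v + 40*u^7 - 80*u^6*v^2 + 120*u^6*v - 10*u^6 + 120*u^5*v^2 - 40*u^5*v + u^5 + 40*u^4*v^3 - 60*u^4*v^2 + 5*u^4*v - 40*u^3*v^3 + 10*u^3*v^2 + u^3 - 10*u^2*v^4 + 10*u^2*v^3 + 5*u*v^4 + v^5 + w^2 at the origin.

E8

The Hessian of f at 0 is [[0, 0, 0], [0, 0, 0], [0, 0, 2]] with rank 1, so corank 2. A Groebner basis of the Jacobian ideal J(f) in C{u,v,w} is {v^5, u*v^3 + v^4/4, u^2, w}; counting standard monomials gives mu = 8. Corank 2; j^3 = u^3 is a perfect cube, so E-series; the 5-jet and mu = 8 give E_8.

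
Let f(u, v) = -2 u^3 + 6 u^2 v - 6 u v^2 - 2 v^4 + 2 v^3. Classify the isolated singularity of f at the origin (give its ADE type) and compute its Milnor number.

Type E6, Milnor number mu = 6.

The Hessian of f at 0 is [[0, 0], [0, 0]] with rank 0, so corank 2. A Groebner basis of the Jacobian ideal J(f) in C{u,v} is {v^3, u^2 - 2*u*v + v^2}; counting standard monomials gives mu = 6. Corank 2; j^3 = -2*(u - v)^3 is a perfect cube, so E-series; the 4-jet and mu = 6 give E_6.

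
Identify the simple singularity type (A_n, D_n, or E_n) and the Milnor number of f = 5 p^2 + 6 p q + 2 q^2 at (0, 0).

Type A1, Milnor number mu = 1.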